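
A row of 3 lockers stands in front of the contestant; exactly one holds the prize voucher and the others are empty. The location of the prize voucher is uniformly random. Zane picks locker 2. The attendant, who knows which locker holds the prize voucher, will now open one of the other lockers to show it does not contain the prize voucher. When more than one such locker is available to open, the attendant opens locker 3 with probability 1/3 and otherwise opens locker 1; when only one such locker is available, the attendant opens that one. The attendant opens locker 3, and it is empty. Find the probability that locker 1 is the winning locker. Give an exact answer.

3/4

Condition on the true location of the prize voucher.
If it is in locker 1 (prior 1/3): only locker 3 is available, probability 1; weight (1/3)·1 = 1/3.
If it is in locker 2 (prior 1/3): locker 3 is available, opened with probability 1/3; weight (1/3)·(1/3) = 1/9.
If it is in locker 3 (prior 1/3): the attendant opened locker 3, so this case is ruled out; weight (1/3)·0 = 0.
The weights sum to 4/9.
So P(the prize voucher in locker 1 | the attendant opened locker 3) = (1/3) / (4/9) = 3/4.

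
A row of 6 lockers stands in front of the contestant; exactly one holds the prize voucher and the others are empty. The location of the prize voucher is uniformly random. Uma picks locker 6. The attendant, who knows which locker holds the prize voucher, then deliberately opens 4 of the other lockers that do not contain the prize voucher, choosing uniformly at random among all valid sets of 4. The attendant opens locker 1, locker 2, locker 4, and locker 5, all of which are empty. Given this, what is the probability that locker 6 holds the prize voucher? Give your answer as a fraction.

1/6

Condition on the true location of the prize voucher.
If it is in any of lockers 1, 2, 4, and 5 (prior 1/6 each): that locker was opened and seen not to hold the prize — ruled out; weight (1/6)·0 = 0 each.
If it is in locker 3 (prior 1/6): the attendant has no choice, probability 1; weight (1/6)·1 = 1/6.
If it is in locker 6 (prior 1/6): the attendant has 5 equally likely choices, so probability 1/5; weight (1/6)·(1/5) = 1/30.
The weights sum to 1/5.
So P(the prize voucher in locker 6 | the attendant opened locker 1, locker 2, locker 4, and locker 5) = (1/30) / (1/5) = 1/6.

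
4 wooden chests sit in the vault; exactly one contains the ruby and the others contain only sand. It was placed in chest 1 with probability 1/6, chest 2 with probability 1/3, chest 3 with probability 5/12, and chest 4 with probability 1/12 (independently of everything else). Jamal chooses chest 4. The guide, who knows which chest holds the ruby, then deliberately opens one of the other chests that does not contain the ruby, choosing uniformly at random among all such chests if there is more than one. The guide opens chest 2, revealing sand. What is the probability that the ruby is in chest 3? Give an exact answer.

Consider each possible location of the ruby in turn.
If it is in chest 1 (prior 1/6): the guide has 2 equally likely choices, so probability 1/2; weight (1/6)·(1/2) = 1/12.
If it is in chest 2 (prior 1/3): the guide opened chest 2, so this case is ruled out; weight (1/3)·0 = 0.
If it is in chest 3 (prior 5/12): the guide has 2 equally likely choices, so probability 1/2; weight (5/12)·(1/2) = 5/24.
If it is in chest 4 (prior 1/12): the guide has 3 equally likely choices, so probability 1/3; weight (1/12)·(1/3) = 1/36.
The weights sum to 23/72.
So P(the ruby in chest 3 | the guide opened chest 2) = (5/24) / (23/72) = 15/23.

15/23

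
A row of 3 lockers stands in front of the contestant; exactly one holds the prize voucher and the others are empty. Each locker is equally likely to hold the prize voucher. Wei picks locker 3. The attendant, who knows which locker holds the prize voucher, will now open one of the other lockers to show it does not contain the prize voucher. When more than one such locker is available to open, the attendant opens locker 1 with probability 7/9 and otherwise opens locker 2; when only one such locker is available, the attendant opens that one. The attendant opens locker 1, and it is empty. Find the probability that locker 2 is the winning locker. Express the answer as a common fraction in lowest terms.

9/16

Consider each possible location of the prize voucher in turn.
If it is in locker 1 (prior 1/3): the attendant opened locker 1, so this case is ruled out; weight (1/3)·0 = 0.
If it is in locker 2 (prior 1/3): only locker 1 is available, probability 1; weight (1/3)·1 = 1/3.
If it is in locker 3 (prior 1/3): locker 1 is available, opened with probability 7/9; weight (1/3)·(7/9) = 7/27.
The weights sum to 16/27.
So P(the prize voucher in locker 2 | the attendant opened locker 1) = (1/3) / (16/27) = 9/16.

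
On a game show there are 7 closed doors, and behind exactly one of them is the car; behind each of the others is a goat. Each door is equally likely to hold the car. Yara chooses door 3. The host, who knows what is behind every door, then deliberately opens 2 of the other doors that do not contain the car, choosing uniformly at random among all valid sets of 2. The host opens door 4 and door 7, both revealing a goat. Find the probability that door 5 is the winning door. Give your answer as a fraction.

3/14

Consider each possible location of the car in turn.
If it is behind any of doors 1, 2, 5, and 6 (prior 1/7 each): the host has 10 equally likely choices, so probability 1/10; weight (1/7)·(1/10) = 1/70 each.
If it is behind door 3 (prior 1/7): the host has 15 equally likely choices, so probability 1/15; weight (1/7)·(1/15) = 1/105.
If it is behind either of doors 4 and 7 (prior 1/7 each): that door was opened and seen not to hold the prize — ruled out; weight (1/7)·0 = 0 each.
The weights sum to 1/15.
So P(the car behind door 5 | the host opened door 4 and door 7) = (1/70) / (1/15) = 3/14.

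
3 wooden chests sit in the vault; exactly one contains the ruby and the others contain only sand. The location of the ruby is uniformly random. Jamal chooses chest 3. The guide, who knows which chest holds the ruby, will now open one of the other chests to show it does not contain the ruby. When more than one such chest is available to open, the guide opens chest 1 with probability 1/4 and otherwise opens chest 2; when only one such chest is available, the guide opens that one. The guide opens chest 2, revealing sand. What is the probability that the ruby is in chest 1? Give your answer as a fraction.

4/7

Condition on the true location of the ruby.
If it is in chest 1 (prior 1/3): only chest 2 is available, probability 1; weight (1/3)·1 = 1/3.
If it is in chest 2 (prior 1/3): the guide opened chest 2, so this case is ruled out; weight (1/3)·0 = 0.
If it is in chest 3 (prior 1/3): chest 1 is available but not opened, probability 3/4; weight (1/3)·(3/4) = 1/4.
The weights sum to 7/12.
So P(the ruby in chest 1 | the guide opened chest 2) = (1/3) / (7/12) = 4/7.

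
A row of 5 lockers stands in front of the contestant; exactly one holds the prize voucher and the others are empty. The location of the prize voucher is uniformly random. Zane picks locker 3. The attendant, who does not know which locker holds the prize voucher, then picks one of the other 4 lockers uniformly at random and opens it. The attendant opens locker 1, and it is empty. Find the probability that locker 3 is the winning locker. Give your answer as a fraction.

1/4

Because the attendant chose which locker to open without knowing where the prize voucher is, the choice is independent of the prize location. Learning that locker 1 does not hold the prize voucher simply rules out that one location and leaves the remaining 4 lockers still equally likely by symmetry.
So P(the prize voucher in locker 3) = 1/4.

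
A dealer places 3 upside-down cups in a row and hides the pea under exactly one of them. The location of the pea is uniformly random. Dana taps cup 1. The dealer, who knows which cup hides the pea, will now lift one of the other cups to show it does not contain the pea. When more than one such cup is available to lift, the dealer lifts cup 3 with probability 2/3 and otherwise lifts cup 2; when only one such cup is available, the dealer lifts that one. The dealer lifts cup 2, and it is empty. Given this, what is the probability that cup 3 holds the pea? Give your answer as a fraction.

Consider each possible location of the pea in turn.
If it is under cup 1 (prior 1/3): cup 3 is available but not opened, probability 1/3; weight (1/3)·(1/3) = 1/9.
If it is under cup 2 (prior 1/3): the dealer opened cup 2, so this case is ruled out; weight (1/3)·0 = 0.
If it is under cup 3 (prior 1/3): only cup 2 is available, probability 1; weight (1/3)·1 = 1/3.
The weights sum to 4/9.
So P(the pea under cup 3 | the dealer opened cup 2) = (1/3) / (4/9) = 3/4.

3/4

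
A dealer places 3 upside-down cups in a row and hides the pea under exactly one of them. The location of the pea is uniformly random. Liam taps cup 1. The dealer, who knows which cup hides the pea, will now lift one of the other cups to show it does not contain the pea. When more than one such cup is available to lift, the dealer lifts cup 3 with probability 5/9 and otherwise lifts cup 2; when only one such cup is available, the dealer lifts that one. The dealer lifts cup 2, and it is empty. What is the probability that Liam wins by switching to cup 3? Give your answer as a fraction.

Consider each possible location of the pea in turn.
If it is under cup 1 (prior 1/3): cup 3 is available but not opened, probability 4/9; weight (1/3)·(4/9) = 4/27.
If it is under cup 2 (prior 1/3): the dealer opened cup 2, so this case is ruled out; weight (1/3)·0 = 0.
If it is under cup 3 (prior 1/3): only cup 2 is available, probability 1; weight (1/3)·1 = 1/3.
The weights sum to 13/27.
So P(the pea under cup 3 | the dealer opened cup 2) = (1/3) / (13/27) = 9/13.

9/13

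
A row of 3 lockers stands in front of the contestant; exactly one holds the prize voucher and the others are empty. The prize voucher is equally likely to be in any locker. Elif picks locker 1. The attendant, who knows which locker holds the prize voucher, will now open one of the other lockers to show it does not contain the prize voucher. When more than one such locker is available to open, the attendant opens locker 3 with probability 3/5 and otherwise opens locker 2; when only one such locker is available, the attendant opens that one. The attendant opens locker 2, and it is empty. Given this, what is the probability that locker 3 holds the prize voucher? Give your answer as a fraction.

5/7

Consider each possible location of the prize voucher in turn.
If it is in locker 1 (prior 1/3): locker 3 is available but not opened, probability 2/5; weight (1/3)·(2/5) = 2/15.
If it is in locker 2 (prior 1/3): the attendant opened locker 2, so this case is ruled out; weight (1/3)·0 = 0.
If it is in locker 3 (prior 1/3): only locker 2 is available, probability 1; weight (1/3)·1 = 1/3.
The weights sum to 7/15.
So P(the prize voucher in locker 3 | the attendant opened locker 2) = (1/3) / (7/15) = 5/7.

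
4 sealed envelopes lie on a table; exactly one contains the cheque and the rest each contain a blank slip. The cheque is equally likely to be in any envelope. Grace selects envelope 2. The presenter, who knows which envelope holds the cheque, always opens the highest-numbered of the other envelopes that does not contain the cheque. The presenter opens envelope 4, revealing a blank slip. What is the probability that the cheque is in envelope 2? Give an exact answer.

Consider each possible location of the cheque in turn.
If it is in any of envelopes 1, 2, and 3 (prior 1/4 each): envelope 4 is the highest-numbered option available, probability 1; weight (1/4)·1 = 1/4 each.
If it is in envelope 4 (prior 1/4): the presenter opened envelope 4, so this case is ruled out; weight (1/4)·0 = 0.
The weights sum to 3/4.
So P(the cheque in envelope 2 | the presenter opened envelope 4) = (1/4) / (3/4) = 1/3.

1/3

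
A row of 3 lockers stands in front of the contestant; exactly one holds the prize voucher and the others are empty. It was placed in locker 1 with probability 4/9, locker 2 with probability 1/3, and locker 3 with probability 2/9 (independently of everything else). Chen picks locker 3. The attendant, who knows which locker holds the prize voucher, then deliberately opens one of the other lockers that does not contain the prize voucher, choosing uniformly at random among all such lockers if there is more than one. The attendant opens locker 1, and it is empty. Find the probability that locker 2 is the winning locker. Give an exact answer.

3/4

Consider each possible location of the prize voucher in turn.
If it is in locker 1 (prior 4/9): the attendant opened locker 1, so this case is ruled out; weight (4/9)·0 = 0.
If it is in locker 2 (prior 1/3): the attendant has no choice, probability 1; weight (1/3)·1 = 1/3.
If it is in locker 3 (prior 2/9): the attendant has 2 equally likely choices, so probability 1/2; weight (2/9)·(1/2) = 1/9.
The weights sum to 4/9.
So P(the prize voucher in locker 2 | the attendant opened locker 1) = (1/3) / (4/9) = 3/4.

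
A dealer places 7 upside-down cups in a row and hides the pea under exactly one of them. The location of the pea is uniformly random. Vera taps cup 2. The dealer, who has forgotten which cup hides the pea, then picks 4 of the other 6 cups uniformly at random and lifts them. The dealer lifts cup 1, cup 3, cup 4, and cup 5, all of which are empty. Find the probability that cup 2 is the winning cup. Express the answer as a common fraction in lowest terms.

Condition on the true location of the pea.
If it is under any of cups 1, 3, 4, and 5 (prior 1/7 each): that cup was opened and seen not to hold the prize — ruled out; weight (1/7)·0 = 0 each.
If it is under any of cups 2, 6, and 7 (prior 1/7 each): the dealer picks exactly this set with probability 1/15 regardless, and none is the prize; weight (1/7)·(1/15) = 1/105 each.
The weights sum to 1/35.
So P(the pea under cup 2 | the dealer opened cup 1, cup 3, cup 4, and cup 5) = (1/105) / (1/35) = 1/3.

1/3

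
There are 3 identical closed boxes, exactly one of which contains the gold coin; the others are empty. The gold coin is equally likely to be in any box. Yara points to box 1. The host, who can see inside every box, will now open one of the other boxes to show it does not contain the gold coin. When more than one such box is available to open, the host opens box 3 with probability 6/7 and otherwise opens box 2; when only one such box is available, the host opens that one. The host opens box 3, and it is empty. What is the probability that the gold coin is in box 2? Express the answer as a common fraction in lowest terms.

Apply Bayes' rule, conditioning on where the gold coin actually is.
If it is in box 1 (prior 1/3): box 3 is available, opened with probability 6/7; weight (1/3)·(6/7) = 2/7.
If it is in box 2 (prior 1/3): only box 3 is available, probability 1; weight (1/3)·1 = 1/3.
If it is in box 3 (prior 1/3): the host opened box 3, so this case is ruled out; weight (1/3)·0 = 0.
The weights sum to 13/21.
So P(the gold coin in box 2 | the host opened box 3) = (1/3) / (13/21) = 7/13.

7/13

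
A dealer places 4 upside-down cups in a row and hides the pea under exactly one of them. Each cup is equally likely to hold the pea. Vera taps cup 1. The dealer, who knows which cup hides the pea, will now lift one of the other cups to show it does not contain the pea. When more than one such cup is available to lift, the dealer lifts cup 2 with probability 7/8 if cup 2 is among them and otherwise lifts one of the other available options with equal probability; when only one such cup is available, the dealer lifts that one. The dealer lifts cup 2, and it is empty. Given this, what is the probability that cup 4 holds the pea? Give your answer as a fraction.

Apply Bayes' rule, conditioning on where the pea actually is.
If it is under any of cups 1, 3, and 4 (prior 1/4 each): cup 2 is available, opened with probability 7/8; weight (1/4)·(7/8) = 7/32 each.
If it is under cup 2 (prior 1/4): the dealer opened cup 2, so this case is ruled out; weight (1/4)·0 = 0.
The weights sum to 21/32.
So P(the pea under cup 4 | the dealer opened cup 2) = (7/32) / (21/32) = 1/3.

1/3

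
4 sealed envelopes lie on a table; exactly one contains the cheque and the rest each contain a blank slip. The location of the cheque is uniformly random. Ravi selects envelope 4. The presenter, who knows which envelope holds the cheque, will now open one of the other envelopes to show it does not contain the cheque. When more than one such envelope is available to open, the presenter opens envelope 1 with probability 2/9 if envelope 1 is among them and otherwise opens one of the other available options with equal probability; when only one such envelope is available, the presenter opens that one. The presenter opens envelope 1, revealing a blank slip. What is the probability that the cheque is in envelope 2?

1/3

Condition on the true location of the cheque.
If it is in envelope 1 (prior 1/4): the presenter opened envelope 1, so this case is ruled out; weight (1/4)·0 = 0.
If it is in any of envelopes 2, 3, and 4 (prior 1/4 each): envelope 1 is available, opened with probability 2/9; weight (1/4)·(2/9) = 1/18 each.
The weights sum to 1/6.
So P(the cheque in envelope 2 | the presenter opened envelope 1) = (1/18) / (1/6) = 1/3.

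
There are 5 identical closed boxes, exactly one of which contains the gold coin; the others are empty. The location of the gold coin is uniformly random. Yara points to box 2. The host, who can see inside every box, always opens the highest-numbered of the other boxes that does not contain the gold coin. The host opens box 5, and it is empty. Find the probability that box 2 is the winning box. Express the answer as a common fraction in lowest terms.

Consider each possible location of the gold coin in turn.
If it is in any of boxes 1, 2, 3, and 4 (prior 1/5 each): box 5 is the highest-numbered option available, probability 1; weight (1/5)·1 = 1/5 each.
If it is in box 5 (prior 1/5): the host opened box 5, so this case is ruled out; weight (1/5)·0 = 0.
The weights sum to 4/5.
So P(the gold coin in box 2 | the host opened box 5) = (1/5) / (4/5) = 1/4.

1/4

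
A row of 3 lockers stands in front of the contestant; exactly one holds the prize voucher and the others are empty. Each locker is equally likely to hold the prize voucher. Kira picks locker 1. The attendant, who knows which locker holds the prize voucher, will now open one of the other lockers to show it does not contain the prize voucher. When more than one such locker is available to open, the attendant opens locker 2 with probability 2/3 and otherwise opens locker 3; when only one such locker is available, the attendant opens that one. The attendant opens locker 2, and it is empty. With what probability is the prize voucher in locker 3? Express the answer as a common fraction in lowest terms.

3/5

Consider each possible location of the prize voucher in turn.
If it is in locker 1 (prior 1/3): locker 2 is available, opened with probability 2/3; weight (1/3)·(2/3) = 2/9.
If it is in locker 2 (prior 1/3): the attendant opened locker 2, so this case is ruled out; weight (1/3)·0 = 0.
If it is in locker 3 (prior 1/3): only locker 2 is available, probability 1; weight (1/3)·1 = 1/3.
The weights sum to 5/9.
So P(the prize voucher in locker 3 | the attendant opened locker 2) = (1/3) / (5/9) = 3/5.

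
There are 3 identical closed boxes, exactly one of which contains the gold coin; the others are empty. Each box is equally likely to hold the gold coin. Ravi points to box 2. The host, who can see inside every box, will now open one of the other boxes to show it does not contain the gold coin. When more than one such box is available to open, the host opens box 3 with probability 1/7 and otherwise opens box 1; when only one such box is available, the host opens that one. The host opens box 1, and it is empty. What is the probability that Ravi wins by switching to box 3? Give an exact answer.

Apply Bayes' rule, conditioning on where the gold coin actually is.
If it is in box 1 (prior 1/3): the host opened box 1, so this case is ruled out; weight (1/3)·0 = 0.
If it is in box 2 (prior 1/3): box 3 is available but not opened, probability 6/7; weight (1/3)·(6/7) = 2/7.
If it is in box 3 (prior 1/3): only box 1 is available, probability 1; weight (1/3)·1 = 1/3.
The weights sum to 13/21.
So P(the gold coin in box 3 | the host opened box 1) = (1/3) / (13/21) = 7/13.

7/13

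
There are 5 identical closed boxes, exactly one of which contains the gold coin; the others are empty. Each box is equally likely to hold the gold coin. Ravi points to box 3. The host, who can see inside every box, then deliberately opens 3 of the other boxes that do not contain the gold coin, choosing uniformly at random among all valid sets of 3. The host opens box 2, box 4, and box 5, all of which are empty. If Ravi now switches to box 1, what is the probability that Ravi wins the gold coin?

4/5

Apply Bayes' rule, conditioning on where the gold coin actually is.
If it is in box 1 (prior 1/5): the host has no choice, probability 1; weight (1/5)·1 = 1/5.
If it is in any of boxes 2, 4, and 5 (prior 1/5 each): that box was opened and seen not to hold the prize — ruled out; weight (1/5)·0 = 0 each.
If it is in box 3 (prior 1/5): the host has 4 equally likely choices, so probability 1/4; weight (1/5)·(1/4) = 1/20.
The weights sum to 1/4.
So P(the gold coin in box 1 | the host opened box 2, box 4, and box 5) = (1/5) / (1/4) = 4/5.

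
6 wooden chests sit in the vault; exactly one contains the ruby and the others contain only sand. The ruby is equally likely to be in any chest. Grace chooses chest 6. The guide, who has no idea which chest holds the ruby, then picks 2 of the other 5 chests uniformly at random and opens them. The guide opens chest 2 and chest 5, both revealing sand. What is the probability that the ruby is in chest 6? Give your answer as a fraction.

Apply Bayes' rule, conditioning on where the ruby actually is.
If it is in any of chests 1, 3, 4, and 6 (prior 1/6 each): the guide picks exactly this set with probability 1/10 regardless, and none is the prize; weight (1/6)·(1/10) = 1/60 each.
If it is in either of chests 2 and 5 (prior 1/6 each): that chest was opened and seen not to hold the prize — ruled out; weight (1/6)·0 = 0 each.
The weights sum to 1/15.
So P(the ruby in chest 6 | the guide opened chest 2 and chest 5) = (1/60) / (1/15) = 1/4.

1/4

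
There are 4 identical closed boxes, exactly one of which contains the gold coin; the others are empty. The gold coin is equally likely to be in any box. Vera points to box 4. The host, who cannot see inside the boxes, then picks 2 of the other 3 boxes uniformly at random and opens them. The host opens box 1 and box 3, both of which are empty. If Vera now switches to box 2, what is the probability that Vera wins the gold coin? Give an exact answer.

Consider each possible location of the gold coin in turn.
If it is in either of boxes 1 and 3 (prior 1/4 each): that box was opened and seen not to hold the prize — ruled out; weight (1/4)·0 = 0 each.
If it is in either of boxes 2 and 4 (prior 1/4 each): the host picks exactly this set with probability 1/3 regardless, and none is the prize; weight (1/4)·(1/3) = 1/12 each.
The weights sum to 1/6.
So P(the gold coin in box 2 | the host opened box 1 and box 3) = (1/12) / (1/6) = 1/2.

1/2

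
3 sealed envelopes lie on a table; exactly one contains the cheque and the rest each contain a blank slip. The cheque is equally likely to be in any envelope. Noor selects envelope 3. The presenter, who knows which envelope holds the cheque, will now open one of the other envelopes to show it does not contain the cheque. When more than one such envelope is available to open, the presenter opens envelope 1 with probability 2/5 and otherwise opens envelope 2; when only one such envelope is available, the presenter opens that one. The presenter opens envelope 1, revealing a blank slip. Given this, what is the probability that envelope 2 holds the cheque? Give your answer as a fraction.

Condition on the true location of the cheque.
If it is in envelope 1 (prior 1/3): the presenter opened envelope 1, so this case is ruled out; weight (1/3)·0 = 0.
If it is in envelope 2 (prior 1/3): only envelope 1 is available, probability 1; weight (1/3)·1 = 1/3.
If it is in envelope 3 (prior 1/3): envelope 1 is available, opened with probability 2/5; weight (1/3)·(2/5) = 2/15.
The weights sum to 7/15.
So P(the cheque in envelope 2 | the presenter opened envelope 1) = (1/3) / (7/15) = 5/7.

5/7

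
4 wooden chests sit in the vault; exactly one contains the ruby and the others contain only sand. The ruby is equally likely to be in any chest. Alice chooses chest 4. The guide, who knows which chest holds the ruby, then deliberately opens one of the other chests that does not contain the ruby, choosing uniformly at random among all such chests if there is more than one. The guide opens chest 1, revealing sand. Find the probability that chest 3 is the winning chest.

3/8

Consider each possible location of the ruby in turn.
If it is in chest 1 (prior 1/4): the guide opened chest 1, so this case is ruled out; weight (1/4)·0 = 0.
If it is in either of chests 2 and 3 (prior 1/4 each): the guide has 2 equally likely choices, so probability 1/2; weight (1/4)·(1/2) = 1/8 each.
If it is in chest 4 (prior 1/4): the guide has 3 equally likely choices, so probability 1/3; weight (1/4)·(1/3) = 1/12.
The weights sum to 1/3.
So P(the ruby in chest 3 | the guide opened chest 1) = (1/8) / (1/3) = 3/8.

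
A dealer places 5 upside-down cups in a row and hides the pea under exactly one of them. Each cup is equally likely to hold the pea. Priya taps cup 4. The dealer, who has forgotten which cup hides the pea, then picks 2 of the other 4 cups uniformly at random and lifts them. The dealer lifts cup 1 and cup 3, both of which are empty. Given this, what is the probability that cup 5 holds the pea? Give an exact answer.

Because the dealer chose which cups to lift without knowing where the pea is, the choice is independent of the prize location. Learning that none of the 2 opened cups holds the pea simply rules out those 2 locations and leaves the remaining 3 cups still equally likely by symmetry.
So P(the pea under cup 5) = 1/3.

1/3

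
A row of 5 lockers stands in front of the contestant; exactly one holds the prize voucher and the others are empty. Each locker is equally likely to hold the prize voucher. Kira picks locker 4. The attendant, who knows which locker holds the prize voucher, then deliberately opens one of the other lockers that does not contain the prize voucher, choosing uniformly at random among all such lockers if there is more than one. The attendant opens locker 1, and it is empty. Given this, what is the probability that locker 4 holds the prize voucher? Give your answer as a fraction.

Apply Bayes' rule, conditioning on where the prize voucher actually is.
If it is in locker 1 (prior 1/5): the attendant opened locker 1, so this case is ruled out; weight (1/5)·0 = 0.
If it is in any of lockers 2, 3, and 5 (prior 1/5 each): the attendant has 3 equally likely choices, so probability 1/3; weight (1/5)·(1/3) = 1/15 each.
If it is in locker 4 (prior 1/5): the attendant has 4 equally likely choices, so probability 1/4; weight (1/5)·(1/4) = 1/20.
The weights sum to 1/4.
So P(the prize voucher in locker 4 | the attendant opened locker 1) = (1/20) / (1/4) = 1/5.

1/5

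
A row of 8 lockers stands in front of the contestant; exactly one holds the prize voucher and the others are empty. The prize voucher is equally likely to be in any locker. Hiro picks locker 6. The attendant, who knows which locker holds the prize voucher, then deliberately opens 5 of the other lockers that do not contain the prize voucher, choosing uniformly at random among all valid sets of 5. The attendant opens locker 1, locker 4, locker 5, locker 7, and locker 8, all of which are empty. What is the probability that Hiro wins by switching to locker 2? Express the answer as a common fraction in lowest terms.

7/16

Consider each possible location of the prize voucher in turn.
If it is in any of lockers 1, 4, 5, 7, and 8 (prior 1/8 each): that locker was opened and seen not to hold the prize — ruled out; weight (1/8)·0 = 0 each.
If it is in either of lockers 2 and 3 (prior 1/8 each): the attendant has 6 equally likely choices, so probability 1/6; weight (1/8)·(1/6) = 1/48 each.
If it is in locker 6 (prior 1/8): the attendant has 21 equally likely choices, so probability 1/21; weight (1/8)·(1/21) = 1/168.
The weights sum to 1/21.
So P(the prize voucher in locker 2 | the attendant opened locker 1, locker 4, locker 5, locker 7, and locker 8) = (1/48) / (1/21) = 7/16.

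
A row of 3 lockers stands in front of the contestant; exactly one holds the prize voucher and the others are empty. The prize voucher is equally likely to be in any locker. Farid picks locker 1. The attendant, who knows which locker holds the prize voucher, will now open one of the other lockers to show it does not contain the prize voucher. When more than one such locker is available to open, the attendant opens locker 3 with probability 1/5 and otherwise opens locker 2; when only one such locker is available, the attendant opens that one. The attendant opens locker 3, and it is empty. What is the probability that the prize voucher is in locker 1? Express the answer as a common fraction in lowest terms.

1/6

Condition on the true location of the prize voucher.
If it is in locker 1 (prior 1/3): locker 3 is available, opened with probability 1/5; weight (1/3)·(1/5) = 1/15.
If it is in locker 2 (prior 1/3): only locker 3 is available, probability 1; weight (1/3)·1 = 1/3.
If it is in locker 3 (prior 1/3): the attendant opened locker 3, so this case is ruled out; weight (1/3)·0 = 0.
The weights sum to 2/5.
So P(the prize voucher in locker 1 | the attendant opened locker 3) = (1/15) / (2/5) = 1/6.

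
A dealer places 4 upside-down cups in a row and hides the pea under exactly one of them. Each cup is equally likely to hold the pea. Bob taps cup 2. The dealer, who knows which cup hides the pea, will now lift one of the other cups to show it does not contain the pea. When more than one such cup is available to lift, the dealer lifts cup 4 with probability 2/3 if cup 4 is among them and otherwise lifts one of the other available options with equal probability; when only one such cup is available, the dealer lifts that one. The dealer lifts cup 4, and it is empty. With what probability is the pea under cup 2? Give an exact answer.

Consider each possible location of the pea in turn.
If it is under any of cups 1, 2, and 3 (prior 1/4 each): cup 4 is available, opened with probability 2/3; weight (1/4)·(2/3) = 1/6 each.
If it is under cup 4 (prior 1/4): the dealer opened cup 4, so this case is ruled out; weight (1/4)·0 = 0.
The weights sum to 1/2.
So P(the pea under cup 2 | the dealer opened cup 4) = (1/6) / (1/2) = 1/3.

1/3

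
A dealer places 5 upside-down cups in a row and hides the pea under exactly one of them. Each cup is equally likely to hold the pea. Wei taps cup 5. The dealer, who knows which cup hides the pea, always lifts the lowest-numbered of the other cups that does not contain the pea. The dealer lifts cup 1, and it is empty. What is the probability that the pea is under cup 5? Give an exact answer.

Consider each possible location of the pea in turn.
If it is under cup 1 (prior 1/5): the dealer opened cup 1, so this case is ruled out; weight (1/5)·0 = 0.
If it is under any of cups 2, 3, 4, and 5 (prior 1/5 each): cup 1 is the lowest-numbered option available, probability 1; weight (1/5)·1 = 1/5 each.
The weights sum to 4/5.
So P(the pea under cup 5 | the dealer opened cup 1) = (1/5) / (4/5) = 1/4.

1/4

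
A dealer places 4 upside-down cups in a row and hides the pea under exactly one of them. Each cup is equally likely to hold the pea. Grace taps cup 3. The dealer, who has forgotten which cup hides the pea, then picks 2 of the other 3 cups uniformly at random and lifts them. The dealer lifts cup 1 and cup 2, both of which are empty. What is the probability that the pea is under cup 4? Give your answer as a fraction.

1/2

Because the dealer chose which cups to lift without knowing where the pea is, the choice is independent of the prize location. Learning that none of the 2 opened cups holds the pea simply rules out those 2 locations and leaves the remaining 2 cups still equally likely by symmetry.
So P(the pea under cup 4) = 1/2.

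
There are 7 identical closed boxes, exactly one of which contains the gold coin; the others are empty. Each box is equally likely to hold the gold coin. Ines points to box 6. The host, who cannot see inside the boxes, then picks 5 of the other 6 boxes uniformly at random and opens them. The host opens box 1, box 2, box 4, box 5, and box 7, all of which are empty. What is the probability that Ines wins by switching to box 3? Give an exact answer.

Condition on the true location of the gold coin.
If it is in any of boxes 1, 2, 4, 5, and 7 (prior 1/7 each): that box was opened and seen not to hold the prize — ruled out; weight (1/7)·0 = 0 each.
If it is in either of boxes 3 and 6 (prior 1/7 each): the host picks exactly this set with probability 1/6 regardless, and none is the prize; weight (1/7)·(1/6) = 1/42 each.
The weights sum to 1/21.
So P(the gold coin in box 3 | the host opened box 1, box 2, box 4, box 5, and box 7) = (1/42) / (1/21) = 1/2.

1/2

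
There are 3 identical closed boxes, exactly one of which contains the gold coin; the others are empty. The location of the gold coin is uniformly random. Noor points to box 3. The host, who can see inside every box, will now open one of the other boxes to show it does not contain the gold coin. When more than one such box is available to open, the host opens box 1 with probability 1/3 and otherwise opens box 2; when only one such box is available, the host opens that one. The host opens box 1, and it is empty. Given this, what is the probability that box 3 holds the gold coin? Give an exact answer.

1/4

Consider each possible location of the gold coin in turn.
If it is in box 1 (prior 1/3): the host opened box 1, so this case is ruled out; weight (1/3)·0 = 0.
If it is in box 2 (prior 1/3): only box 1 is available, probability 1; weight (1/3)·1 = 1/3.
If it is in box 3 (prior 1/3): box 1 is available, opened with probability 1/3; weight (1/3)·(1/3) = 1/9.
The weights sum to 4/9.
So P(the gold coin in box 3 | the host opened box 1) = (1/9) / (4/9) = 1/4.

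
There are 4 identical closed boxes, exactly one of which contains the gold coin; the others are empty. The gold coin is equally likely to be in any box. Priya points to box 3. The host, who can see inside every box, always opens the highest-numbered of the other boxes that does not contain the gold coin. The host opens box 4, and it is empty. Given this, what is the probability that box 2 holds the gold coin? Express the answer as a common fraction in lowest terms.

Condition on the true location of the gold coin.
If it is in any of boxes 1, 2, and 3 (prior 1/4 each): box 4 is the highest-numbered option available, probability 1; weight (1/4)·1 = 1/4 each.
If it is in box 4 (prior 1/4): the host opened box 4, so this case is ruled out; weight (1/4)·0 = 0.
The weights sum to 3/4.
So P(the gold coin in box 2 | the host opened box 4) = (1/4) / (3/4) = 1/3.

1/3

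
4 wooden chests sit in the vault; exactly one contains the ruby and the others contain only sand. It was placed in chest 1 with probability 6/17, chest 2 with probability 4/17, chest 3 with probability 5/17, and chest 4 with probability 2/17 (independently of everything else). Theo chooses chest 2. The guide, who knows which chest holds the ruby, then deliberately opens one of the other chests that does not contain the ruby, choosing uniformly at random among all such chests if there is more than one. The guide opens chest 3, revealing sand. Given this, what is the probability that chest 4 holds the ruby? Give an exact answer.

Condition on the true location of the ruby.
If it is in chest 1 (prior 6/17): the guide has 2 equally likely choices, so probability 1/2; weight (6/17)·(1/2) = 3/17.
If it is in chest 2 (prior 4/17): the guide has 3 equally likely choices, so probability 1/3; weight (4/17)·(1/3) = 4/51.
If it is in chest 3 (prior 5/17): the guide opened chest 3, so this case is ruled out; weight (5/17)·0 = 0.
If it is in chest 4 (prior 2/17): the guide has 2 equally likely choices, so probability 1/2; weight (2/17)·(1/2) = 1/17.
The weights sum to 16/51.
So P(the ruby in chest 4 | the guide opened chest 3) = (1/17) / (16/51) = 3/16.

3/16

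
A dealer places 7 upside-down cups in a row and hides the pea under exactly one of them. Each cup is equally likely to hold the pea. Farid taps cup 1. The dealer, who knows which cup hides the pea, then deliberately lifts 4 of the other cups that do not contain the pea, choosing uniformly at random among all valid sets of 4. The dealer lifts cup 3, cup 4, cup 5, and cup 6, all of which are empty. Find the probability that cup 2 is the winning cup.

Consider each possible location of the pea in turn.
If it is under cup 1 (prior 1/7): the dealer has 15 equally likely choices, so probability 1/15; weight (1/7)·(1/15) = 1/105.
If it is under either of cups 2 and 7 (prior 1/7 each): the dealer has 5 equally likely choices, so probability 1/5; weight (1/7)·(1/5) = 1/35 each.
If it is under any of cups 3, 4, 5, and 6 (prior 1/7 each): that cup was opened and seen not to hold the prize — ruled out; weight (1/7)·0 = 0 each.
The weights sum to 1/15.
So P(the pea under cup 2 | the dealer opened cup 3, cup 4, cup 5, and cup 6) = (1/35) / (1/15) = 3/7.

3/7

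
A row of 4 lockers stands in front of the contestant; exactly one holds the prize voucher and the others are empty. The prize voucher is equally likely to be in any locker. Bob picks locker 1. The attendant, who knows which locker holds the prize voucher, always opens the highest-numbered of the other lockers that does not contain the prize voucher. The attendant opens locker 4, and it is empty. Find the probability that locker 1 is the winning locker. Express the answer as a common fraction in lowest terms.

Condition on the true location of the prize voucher.
If it is in any of lockers 1, 2, and 3 (prior 1/4 each): locker 4 is the highest-numbered option available, probability 1; weight (1/4)·1 = 1/4 each.
If it is in locker 4 (prior 1/4): the attendant opened locker 4, so this case is ruled out; weight (1/4)·0 = 0.
The weights sum to 3/4.
So P(the prize voucher in locker 1 | the attendant opened locker 4) = (1/4) / (3/4) = 1/3.

1/3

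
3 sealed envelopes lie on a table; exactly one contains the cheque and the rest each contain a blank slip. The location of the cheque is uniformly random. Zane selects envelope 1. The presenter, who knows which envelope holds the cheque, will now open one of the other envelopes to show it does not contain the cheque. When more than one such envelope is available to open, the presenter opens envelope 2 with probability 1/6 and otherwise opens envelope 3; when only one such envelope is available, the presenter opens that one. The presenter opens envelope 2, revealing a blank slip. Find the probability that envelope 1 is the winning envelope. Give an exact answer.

1/7

Apply Bayes' rule, conditioning on where the cheque actually is.
If it is in envelope 1 (prior 1/3): envelope 2 is available, opened with probability 1/6; weight (1/3)·(1/6) = 1/18.
If it is in envelope 2 (prior 1/3): the presenter opened envelope 2, so this case is ruled out; weight (1/3)·0 = 0.
If it is in envelope 3 (prior 1/3): only envelope 2 is available, probability 1; weight (1/3)·1 = 1/3.
The weights sum to 7/18.
So P(the cheque in envelope 1 | the presenter opened envelope 2) = (1/18) / (7/18) = 1/7.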